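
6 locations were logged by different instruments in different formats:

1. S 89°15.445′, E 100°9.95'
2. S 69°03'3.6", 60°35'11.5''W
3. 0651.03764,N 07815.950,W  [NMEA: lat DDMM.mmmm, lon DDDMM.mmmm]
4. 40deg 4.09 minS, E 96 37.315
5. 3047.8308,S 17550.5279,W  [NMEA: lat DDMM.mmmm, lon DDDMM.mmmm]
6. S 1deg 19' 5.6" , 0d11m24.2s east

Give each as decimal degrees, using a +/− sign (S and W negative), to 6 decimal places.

Point 1:
  φ: 89 + 15.445/60 = 89.2574167
  S → negative
  λ: 100 + 9.95/60 = 100.1658333
  E ⇒ keep positive
Point 2:
  φ: 69 + 3/60 + 3.6/3600 = 69.0510000
  S → negative
  Lon: 35′ + 11.5″ = 35.19167′; 60 + 35.19167/60 = 60.5865278
  W → negative
Point 3:
  Latitude: degrees = first 2 digits = 6, minutes = 51.03764; 6 + 51.03764/60 = 6.8506273
  N ⇒ keep positive
  Lon: split at 3 digits → 078° and 15.95′; 78 + 15.95/60 = 78.2658333
  hemisphere W, so the sign is −
Point 4:
  Latitude: 4.09′ = 0.068167°; total 40.0681667
  hemisphere S, so the sign is −
  λ: 96 + 37.315/60 = 96.6219167
  E → positive
Point 5:
  Latitude: degrees = first 2 digits = 30, minutes = 47.8308; 30 + 47.8308/60 = 30.7971800
  S → negative
  Longitude: split at 3 digits → 175° and 50.5279′; 175 + 50.5279/60 = 175.8421317
  W → negative
Point 6:
  φ: 19′ + 5.6″ = 19.09333′; 1 + 19.09333/60 = 1.3182222
  hemisphere S, so the sign is −
  λ: 0° + 11/60 + 24.2/3600 = 0 + 0.183333 + 0.006722 = 0.1900556
  E → positive

1. -89.257417, 100.165833
2. -69.051000, -60.586528
3. 6.850627, -78.265833
4. -40.068167, 96.621917
5. -30.797180, -175.842132
6. -1.318222, 0.190056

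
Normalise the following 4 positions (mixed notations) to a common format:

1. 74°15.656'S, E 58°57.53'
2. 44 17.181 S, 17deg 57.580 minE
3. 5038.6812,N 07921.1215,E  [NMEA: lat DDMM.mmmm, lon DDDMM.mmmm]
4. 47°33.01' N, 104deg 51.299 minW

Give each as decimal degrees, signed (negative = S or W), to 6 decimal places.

1. -74.260933, 58.958833
2. -44.286350, 17.959667
3. 50.644687, 79.352025
4. 47.550167, -104.854983

Point 1:
  Lat: 74 + 15.656/60 = 74.2609333
  S → negative
  λ: 57.53′ = 0.958833°; total 58.9588333
  E → positive
Point 2:
  Lat: 17.181′ = 0.286350°; total 44.2863500
  S → negative
  Longitude: 17 + 57.58/60 = 17.9596667
  E ⇒ keep positive
Point 3:
  φ: split at 2 digits → 50° and 38.6812′; 50 + 38.6812/60 = 50.6446867
  N ⇒ keep positive
  λ: degrees = first 3 digits = 79, minutes = 21.1215; 79 + 21.1215/60 = 79.3520250
  E → positive
Point 4:
  φ: 33.01′ = 0.550167°; total 47.5501667
  N → positive
  Longitude: 51.299′ = 0.854983°; total 104.8549833
  W → negative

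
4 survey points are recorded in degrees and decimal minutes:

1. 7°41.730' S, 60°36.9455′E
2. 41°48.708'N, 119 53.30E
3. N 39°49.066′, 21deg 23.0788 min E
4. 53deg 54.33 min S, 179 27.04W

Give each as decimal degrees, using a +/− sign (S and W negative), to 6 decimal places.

1. -7.695500, 60.615758
2. 41.811800, 119.888333
3. 39.817767, 21.384647
4. -53.905500, -179.450667

Point 1:
  Latitude: 41.73′ = 0.695500°; total 7.6955000
  S → negative
  Lon: 36.9455′ = 0.615758°; total 60.6157583
  E ⇒ keep positive
Point 2:
  Latitude: 48.708′ = 0.811800°; total 41.8118000
  N → positive
  λ: 53.3′ = 0.888333°; total 119.8883333
  E ⇒ keep positive
Point 3:
  φ: 49.066′ = 0.817767°; total 39.8177667
  N → positive
  Lon: 21 + 23.0788/60 = 21.3846467
  E ⇒ keep positive
Point 4:
  Latitude: 54.33′ = 0.905500°; total 53.9055000
  hemisphere S, so the sign is −
  Lon: 179 + 27.04/60 = 179.4506667
  hemisphere W, so the sign is −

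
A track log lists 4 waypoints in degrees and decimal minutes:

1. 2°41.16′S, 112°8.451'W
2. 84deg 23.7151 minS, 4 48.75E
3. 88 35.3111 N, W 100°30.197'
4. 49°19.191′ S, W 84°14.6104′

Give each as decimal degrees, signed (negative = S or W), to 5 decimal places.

1. -2.68600, -112.14085
2. -84.39525, 4.81250
3. 88.58852, -100.50328
4. -49.31985, -84.24351

Point 1:
  φ: 2 + 41.16/60 = 2.686000
  hemisphere S, so the sign is −
  Lon: 112 + 8.451/60 = 112.140850
  W ⇒ negate
Point 2:
  Latitude: 84 + 23.7151/60 = 84.395252
  hemisphere S, so the sign is −
  λ: 48.75′ = 0.812500°; total 4.812500
  E ⇒ keep positive
Point 3:
  φ: 35.3111′ = 0.588518°; total 88.588518
  N → positive
  λ: 100 + 30.197/60 = 100.503283
  hemisphere W, so the sign is −
Point 4:
  φ: 19.191′ = 0.319850°; total 49.319850
  S ⇒ negate
  λ: 14.6104′ = 0.243507°; total 84.243507
  W → negative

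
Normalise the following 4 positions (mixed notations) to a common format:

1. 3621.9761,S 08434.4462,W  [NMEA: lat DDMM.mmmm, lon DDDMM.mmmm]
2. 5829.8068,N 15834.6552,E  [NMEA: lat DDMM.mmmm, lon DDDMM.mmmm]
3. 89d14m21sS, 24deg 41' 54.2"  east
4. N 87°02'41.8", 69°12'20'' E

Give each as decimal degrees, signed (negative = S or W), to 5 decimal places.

1. -36.36627, -84.57410
2. 58.49678, 158.57759
3. -89.23917, 24.69839
4. 87.04494, 69.20556

Point 1:
  Latitude: degrees = first 2 digits = 36, minutes = 21.9761; 36 + 21.9761/60 = 36.366268
  S → negative
  Longitude: degrees = first 3 digits = 84, minutes = 34.4462; 84 + 34.4462/60 = 84.574103
  hemisphere W, so the sign is −
Point 2:
  Latitude: degrees = first 2 digits = 58, minutes = 29.8068; 58 + 29.8068/60 = 58.496780
  N → positive
  Longitude: split at 3 digits → 158° and 34.6552′; 158 + 34.6552/60 = 158.577587
  E ⇒ keep positive
Point 3:
  Lat: 89° + 14/60 + 21/3600 = 89 + 0.233333 + 0.005833 = 89.239167
  hemisphere S, so the sign is −
  Lon: 24 + 41/60 + 54.2/3600 = 24.698389
  E ⇒ keep positive
Point 4:
  Lat: 87 + 2/60 + 41.8/3600 = 87.044944
  N → positive
  Lon: 69° + 12/60 + 20/3600 = 69 + 0.200000 + 0.005556 = 69.205556
  E → positive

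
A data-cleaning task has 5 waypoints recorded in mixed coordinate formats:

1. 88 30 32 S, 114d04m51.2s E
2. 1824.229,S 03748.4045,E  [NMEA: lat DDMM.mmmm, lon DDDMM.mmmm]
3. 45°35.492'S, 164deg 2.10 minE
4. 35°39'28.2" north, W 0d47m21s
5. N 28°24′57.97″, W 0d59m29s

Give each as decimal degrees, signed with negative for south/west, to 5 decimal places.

1. -88.50889, 114.08089
2. -18.40382, 37.80674
3. -45.59153, 164.03500
4. 35.65783, -0.78917
5. 28.41610, -0.99139

Point 1:
  φ: 88° + 30/60 + 32/3600 = 88 + 0.500000 + 0.008889 = 88.508889
  S → negative
  Lon: 114 + 4/60 + 51.2/3600 = 114.080889
  E → positive
Point 2:
  Lat: split at 2 digits → 18° and 24.229′; 18 + 24.229/60 = 18.403817
  S → negative
  Lon: degrees = first 3 digits = 37, minutes = 48.4045; 37 + 48.4045/60 = 37.806742
  E → positive
Point 3:
  Lat: 35.492′ = 0.591533°; total 45.591533
  hemisphere S, so the sign is −
  Longitude: 164 + 2.1/60 = 164.035000
  E → positive
Point 4:
  Latitude: 35 + 39/60 + 28.2/3600 = 35.657833
  N ⇒ keep positive
  Lon: 0 + 47/60 + 21/3600 = 0.789167
  W ⇒ negate
Point 5:
  φ: 28° + 24/60 + 57.97/3600 = 28 + 0.400000 + 0.016103 = 28.416103
  N → positive
  Lon: 0 + 59/60 + 29/3600 = 0.991389
  W → negative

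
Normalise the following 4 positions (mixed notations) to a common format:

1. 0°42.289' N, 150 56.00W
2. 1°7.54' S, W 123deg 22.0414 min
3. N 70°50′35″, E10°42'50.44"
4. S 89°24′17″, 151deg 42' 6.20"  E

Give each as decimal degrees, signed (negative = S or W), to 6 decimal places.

1. 0.704817, -150.933333
2. -1.125667, -123.367357
3. 70.843056, 10.714011
4. -89.404722, 151.701722

Point 1:
  Latitude: 42.289′ = 0.704817°; total 0.7048167
  N ⇒ keep positive
  Longitude: 56′ = 0.933333°; total 150.9333333
  hemisphere W, so the sign is −
Point 2:
  Lat: 1 + 7.54/60 = 1.1256667
  hemisphere S, so the sign is −
  Lon: 22.0414′ = 0.367357°; total 123.3673567
  W → negative
Point 3:
  φ: 70° + 50/60 + 35/3600 = 70 + 0.833333 + 0.009722 = 70.8430556
  N ⇒ keep positive
  Longitude: 42′ + 50.44″ = 42.84067′; 10 + 42.84067/60 = 10.7140111
  E → positive
Point 4:
  φ: 89 + 24/60 + 17/3600 = 89.4047222
  hemisphere S, so the sign is −
  Longitude: 151 + 42/60 + 6.2/3600 = 151.7017222
  E → positive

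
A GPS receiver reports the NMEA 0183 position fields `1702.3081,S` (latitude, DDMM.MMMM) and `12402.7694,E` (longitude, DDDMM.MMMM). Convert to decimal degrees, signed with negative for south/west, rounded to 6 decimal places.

Lat: degrees = first 2 digits = 17, minutes = 2.3081; 17 + 2.3081/60 = 17.0384683
hemisphere S, so the sign is −
λ: split at 3 digits → 124° and 2.7694′; 124 + 2.7694/60 = 124.0461567
E → positive

-17.038468, 124.046157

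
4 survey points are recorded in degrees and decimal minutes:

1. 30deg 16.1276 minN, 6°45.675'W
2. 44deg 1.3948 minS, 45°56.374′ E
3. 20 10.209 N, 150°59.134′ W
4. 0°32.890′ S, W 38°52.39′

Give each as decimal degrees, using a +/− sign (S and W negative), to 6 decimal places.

1. 30.268793, -6.761250
2. -44.023247, 45.939567
3. 20.170150, -150.985567
4. -0.548167, -38.873167

Point 1:
  Latitude: 16.1276′ = 0.268793°; total 30.2687933
  N ⇒ keep positive
  Longitude: 6 + 45.675/60 = 6.7612500
  W ⇒ negate
Point 2:
  Latitude: 1.3948′ = 0.023247°; total 44.0232467
  S ⇒ negate
  λ: 45 + 56.374/60 = 45.9395667
  E → positive
Point 3:
  Latitude: 10.209′ = 0.170150°; total 20.1701500
  N ⇒ keep positive
  Lon: 59.134′ = 0.985567°; total 150.9855667
  W → negative
Point 4:
  Latitude: 32.89′ = 0.548167°; total 0.5481667
  hemisphere S, so the sign is −
  λ: 52.39′ = 0.873167°; total 38.8731667
  W ⇒ negate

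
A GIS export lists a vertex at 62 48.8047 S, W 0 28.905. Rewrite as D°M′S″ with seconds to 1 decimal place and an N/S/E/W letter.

62°48′48.3″ S, 0°28′54.3″ W

φ: fractional minutes 0.80470 × 60 = 48.282″
Lon: fractional minutes 0.90500 × 60 = 54.300″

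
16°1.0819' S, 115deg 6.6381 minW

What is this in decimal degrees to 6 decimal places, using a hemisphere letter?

16.018032° S, 115.110635° W

Lat: 1.0819′ = 0.018032°; total 16.0180317
λ: 115 + 6.6381/60 = 115.1106350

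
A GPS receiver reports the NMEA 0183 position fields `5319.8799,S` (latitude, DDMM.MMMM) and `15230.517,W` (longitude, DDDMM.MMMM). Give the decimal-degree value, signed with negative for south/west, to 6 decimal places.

-53.331332, -152.508617

Lat: split at 2 digits → 53° and 19.8799′; 53 + 19.8799/60 = 53.3313317
hemisphere S, so the sign is −
Longitude: split at 3 digits → 152° and 30.517′; 152 + 30.517/60 = 152.5086167
W → negative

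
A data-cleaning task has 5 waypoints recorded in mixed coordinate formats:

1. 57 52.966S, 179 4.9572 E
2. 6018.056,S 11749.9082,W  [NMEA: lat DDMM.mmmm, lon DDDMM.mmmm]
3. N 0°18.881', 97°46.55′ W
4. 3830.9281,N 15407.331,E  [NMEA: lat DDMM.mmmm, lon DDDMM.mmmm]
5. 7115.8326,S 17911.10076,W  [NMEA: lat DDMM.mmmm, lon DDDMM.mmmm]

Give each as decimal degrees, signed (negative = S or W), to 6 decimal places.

Point 1:
  φ: 57 + 52.966/60 = 57.8827667
  S → negative
  λ: 4.9572′ = 0.082620°; total 179.0826200
  E ⇒ keep positive
Point 2:
  φ: degrees = first 2 digits = 60, minutes = 18.056; 60 + 18.056/60 = 60.3009333
  S ⇒ negate
  Lon: degrees = first 3 digits = 117, minutes = 49.9082; 117 + 49.9082/60 = 117.8318033
  W → negative
Point 3:
  Lat: 0 + 18.881/60 = 0.3146833
  N → positive
  λ: 97 + 46.55/60 = 97.7758333
  W ⇒ negate
Point 4:
  Lat: degrees = first 2 digits = 38, minutes = 30.9281; 38 + 30.9281/60 = 38.5154683
  N → positive
  Longitude: split at 3 digits → 154° and 7.331′; 154 + 7.331/60 = 154.1221833
  E ⇒ keep positive
Point 5:
  Latitude: degrees = first 2 digits = 71, minutes = 15.8326; 71 + 15.8326/60 = 71.2638767
  hemisphere S, so the sign is −
  Longitude: split at 3 digits → 179° and 11.10076′; 179 + 11.10076/60 = 179.1850127
  W ⇒ negate

1. -57.882767, 179.082620
2. -60.300933, -117.831803
3. 0.314683, -97.775833
4. 38.515468, 154.122183
5. -71.263877, -179.185013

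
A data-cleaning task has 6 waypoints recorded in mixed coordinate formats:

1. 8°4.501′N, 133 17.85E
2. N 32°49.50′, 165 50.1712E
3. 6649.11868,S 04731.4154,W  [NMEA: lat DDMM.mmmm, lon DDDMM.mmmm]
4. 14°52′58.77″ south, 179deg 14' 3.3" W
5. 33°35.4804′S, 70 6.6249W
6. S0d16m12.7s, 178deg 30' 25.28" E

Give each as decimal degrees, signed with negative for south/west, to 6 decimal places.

1. 8.075017, 133.297500
2. 32.825000, 165.836187
3. -66.818645, -47.523590
4. -14.882992, -179.234250
5. -33.591340, -70.110415
6. -0.270194, 178.507022

Point 1:
  Lat: 4.501′ = 0.075017°; total 8.0750167
  N → positive
  Longitude: 133 + 17.85/60 = 133.2975000
  E → positive
Point 2:
  Latitude: 49.5′ = 0.825000°; total 32.8250000
  N → positive
  Lon: 50.1712′ = 0.836187°; total 165.8361867
  E → positive
Point 3:
  Latitude: degrees = first 2 digits = 66, minutes = 49.11868; 66 + 49.11868/60 = 66.8186447
  S → negative
  Longitude: split at 3 digits → 047° and 31.4154′; 47 + 31.4154/60 = 47.5235900
  W → negative
Point 4:
  Latitude: 14° + 52/60 + 58.77/3600 = 14 + 0.866667 + 0.016325 = 14.8829917
  S → negative
  λ: 179 + 14/60 + 3.3/3600 = 179.2342500
  hemisphere W, so the sign is −
Point 5:
  φ: 35.4804′ = 0.591340°; total 33.5913400
  S ⇒ negate
  λ: 70 + 6.6249/60 = 70.1104150
  W ⇒ negate
Point 6:
  φ: 0° + 16/60 + 12.7/3600 = 0 + 0.266667 + 0.003528 = 0.2701944
  S → negative
  Lon: 178° + 30/60 + 25.28/3600 = 178 + 0.500000 + 0.007022 = 178.5070222
  E → positive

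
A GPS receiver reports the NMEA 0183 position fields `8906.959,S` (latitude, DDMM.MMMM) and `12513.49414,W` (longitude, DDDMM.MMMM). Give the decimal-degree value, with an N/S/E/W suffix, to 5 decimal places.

φ: degrees = first 2 digits = 89, minutes = 6.959; 89 + 6.959/60 = 89.115983
Longitude: split at 3 digits → 125° and 13.49414′; 125 + 13.49414/60 = 125.224902

89.11598° S, 125.22490° W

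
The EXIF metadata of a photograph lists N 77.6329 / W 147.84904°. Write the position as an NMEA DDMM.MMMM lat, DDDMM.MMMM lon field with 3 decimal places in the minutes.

7737.974,N / 14750.942,W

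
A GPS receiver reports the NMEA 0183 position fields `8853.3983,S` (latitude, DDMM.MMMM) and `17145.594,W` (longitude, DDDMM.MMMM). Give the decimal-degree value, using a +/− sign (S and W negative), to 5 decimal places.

φ: split at 2 digits → 88° and 53.3983′; 88 + 53.3983/60 = 88.889972
S ⇒ negate
λ: split at 3 digits → 171° and 45.594′; 171 + 45.594/60 = 171.759900
W → negative

-88.88997, -171.75990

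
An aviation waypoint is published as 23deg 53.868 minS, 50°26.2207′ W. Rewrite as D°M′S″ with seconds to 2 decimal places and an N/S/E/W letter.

23°53′52.08″ S, 50°26′13.24″ W

Latitude: fractional minutes 0.86800 × 60 = 52.0800″
Lon: 26.22070′ → 26′ and 0.22070 × 60 = 13.2420″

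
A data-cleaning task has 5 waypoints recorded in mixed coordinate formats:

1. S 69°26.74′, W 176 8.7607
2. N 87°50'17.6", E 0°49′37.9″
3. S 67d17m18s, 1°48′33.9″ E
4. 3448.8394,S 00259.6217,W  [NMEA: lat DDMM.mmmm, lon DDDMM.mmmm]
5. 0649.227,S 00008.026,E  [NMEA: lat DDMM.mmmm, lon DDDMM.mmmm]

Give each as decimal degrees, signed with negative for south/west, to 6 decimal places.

Point 1:
  Latitude: 69 + 26.74/60 = 69.4456667
  S ⇒ negate
  λ: 176 + 8.7607/60 = 176.1460117
  W ⇒ negate
Point 2:
  Lat: 87° + 50/60 + 17.6/3600 = 87 + 0.833333 + 0.004889 = 87.8382222
  N ⇒ keep positive
  Lon: 0 + 49/60 + 37.9/3600 = 0.8271944
  E → positive
Point 3:
  Latitude: 17′ + 18″ = 17.30000′; 67 + 17.30000/60 = 67.2883333
  S ⇒ negate
  λ: 48′ + 33.9″ = 48.56500′; 1 + 48.56500/60 = 1.8094167
  E → positive
Point 4:
  Lat: degrees = first 2 digits = 34, minutes = 48.8394; 34 + 48.8394/60 = 34.8139900
  S ⇒ negate
  Longitude: split at 3 digits → 002° and 59.6217′; 2 + 59.6217/60 = 2.9936950
  hemisphere W, so the sign is −
Point 5:
  Latitude: degrees = first 2 digits = 6, minutes = 49.227; 6 + 49.227/60 = 6.8204500
  S ⇒ negate
  Lon: split at 3 digits → 000° and 8.026′; 0 + 8.026/60 = 0.1337667
  E ⇒ keep positive

1. -69.445667, -176.146012
2. 87.838222, 0.827194
3. -67.288333, 1.809417
4. -34.813990, -2.993695
5. -6.820450, 0.133767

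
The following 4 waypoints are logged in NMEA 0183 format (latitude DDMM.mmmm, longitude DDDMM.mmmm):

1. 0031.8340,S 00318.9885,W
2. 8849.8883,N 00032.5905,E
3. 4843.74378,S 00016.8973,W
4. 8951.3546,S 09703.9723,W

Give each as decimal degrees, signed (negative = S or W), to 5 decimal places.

Point 1:
  Latitude: degrees = first 2 digits = 0, minutes = 31.834; 0 + 31.834/60 = 0.530567
  hemisphere S, so the sign is −
  Longitude: degrees = first 3 digits = 3, minutes = 18.9885; 3 + 18.9885/60 = 3.316475
  W ⇒ negate
Point 2:
  Latitude: degrees = first 2 digits = 88, minutes = 49.8883; 88 + 49.8883/60 = 88.831472
  N ⇒ keep positive
  Longitude: degrees = first 3 digits = 0, minutes = 32.5905; 0 + 32.5905/60 = 0.543175
  E → positive
Point 3:
  Lat: degrees = first 2 digits = 48, minutes = 43.74378; 48 + 43.74378/60 = 48.729063
  S ⇒ negate
  Lon: degrees = first 3 digits = 0, minutes = 16.8973; 0 + 16.8973/60 = 0.281622
  W ⇒ negate
Point 4:
  φ: split at 2 digits → 89° and 51.3546′; 89 + 51.3546/60 = 89.855910
  S ⇒ negate
  λ: degrees = first 3 digits = 97, minutes = 3.9723; 97 + 3.9723/60 = 97.066205
  W → negative

1. -0.53057, -3.31648
2. 88.83147, 0.54318
3. -48.72906, -0.28162
4. -89.85591, -97.06621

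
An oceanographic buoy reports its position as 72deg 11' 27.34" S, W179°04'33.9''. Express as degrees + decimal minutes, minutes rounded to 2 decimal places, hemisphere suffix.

72° 11.46′ S, 179° 4.57′ W

φ: seconds/60 = 0.45567; minutes = 11 + 0.45567 = 11.4557
Longitude: 4 + 33.9/60 = 4.5650′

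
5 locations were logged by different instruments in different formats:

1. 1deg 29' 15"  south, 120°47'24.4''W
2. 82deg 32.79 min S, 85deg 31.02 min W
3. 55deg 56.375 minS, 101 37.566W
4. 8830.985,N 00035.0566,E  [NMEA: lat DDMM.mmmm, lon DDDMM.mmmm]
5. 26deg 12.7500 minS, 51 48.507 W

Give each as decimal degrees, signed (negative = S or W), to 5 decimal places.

1. -1.48750, -120.79011
2. -82.54650, -85.51700
3. -55.93958, -101.62610
4. 88.51642, 0.58428
5. -26.21250, -51.80845

Point 1:
  Lat: 1° + 29/60 + 15/3600 = 1 + 0.483333 + 0.004167 = 1.487500
  S ⇒ negate
  λ: 47′ + 24.4″ = 47.40667′; 120 + 47.40667/60 = 120.790111
  W → negative
Point 2:
  φ: 32.79′ = 0.546500°; total 82.546500
  S → negative
  Lon: 85 + 31.02/60 = 85.517000
  W ⇒ negate
Point 3:
  φ: 55 + 56.375/60 = 55.939583
  hemisphere S, so the sign is −
  Lon: 37.566′ = 0.626100°; total 101.626100
  W → negative
Point 4:
  Lat: degrees = first 2 digits = 88, minutes = 30.985; 88 + 30.985/60 = 88.516417
  N → positive
  Longitude: degrees = first 3 digits = 0, minutes = 35.0566; 0 + 35.0566/60 = 0.584277
  E ⇒ keep positive
Point 5:
  Lat: 26 + 12.75/60 = 26.212500
  S ⇒ negate
  λ: 51 + 48.507/60 = 51.808450
  W → negative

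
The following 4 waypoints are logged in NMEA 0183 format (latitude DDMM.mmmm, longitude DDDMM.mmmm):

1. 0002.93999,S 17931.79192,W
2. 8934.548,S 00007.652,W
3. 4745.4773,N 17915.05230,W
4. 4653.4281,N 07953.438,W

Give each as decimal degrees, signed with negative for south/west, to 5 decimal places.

1. -0.04900, -179.52987
2. -89.57580, -0.12753
3. 47.75796, -179.25087
4. 46.89047, -79.89063

Point 1:
  Lat: split at 2 digits → 00° and 2.93999′; 0 + 2.93999/60 = 0.049000
  S → negative
  Longitude: degrees = first 3 digits = 179, minutes = 31.79192; 179 + 31.79192/60 = 179.529865
  W → negative
Point 2:
  Lat: split at 2 digits → 89° and 34.548′; 89 + 34.548/60 = 89.575800
  S → negative
  λ: degrees = first 3 digits = 0, minutes = 7.652; 0 + 7.652/60 = 0.127533
  W → negative
Point 3:
  φ: degrees = first 2 digits = 47, minutes = 45.4773; 47 + 45.4773/60 = 47.757955
  N ⇒ keep positive
  Lon: split at 3 digits → 179° and 15.0523′; 179 + 15.0523/60 = 179.250872
  hemisphere W, so the sign is −
Point 4:
  Lat: degrees = first 2 digits = 46, minutes = 53.4281; 46 + 53.4281/60 = 46.890468
  N ⇒ keep positive
  Lon: split at 3 digits → 079° and 53.438′; 79 + 53.438/60 = 79.890633
  W → negative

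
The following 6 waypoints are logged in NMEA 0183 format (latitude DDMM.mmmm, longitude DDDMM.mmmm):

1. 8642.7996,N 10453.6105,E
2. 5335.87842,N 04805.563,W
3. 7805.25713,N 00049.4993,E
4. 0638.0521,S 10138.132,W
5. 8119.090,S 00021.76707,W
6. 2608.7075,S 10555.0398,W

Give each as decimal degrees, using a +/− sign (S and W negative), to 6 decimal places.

1. 86.713327, 104.893508
2. 53.597974, -48.092717
3. 78.087619, 0.824988
4. -6.634202, -101.635533
5. -81.318167, -0.362785
6. -26.145125, -105.917330

Point 1:
  φ: split at 2 digits → 86° and 42.7996′; 86 + 42.7996/60 = 86.7133267
  N ⇒ keep positive
  Lon: split at 3 digits → 104° and 53.6105′; 104 + 53.6105/60 = 104.8935083
  E → positive
Point 2:
  Lat: split at 2 digits → 53° and 35.87842′; 53 + 35.87842/60 = 53.5979737
  N → positive
  Longitude: degrees = first 3 digits = 48, minutes = 5.563; 48 + 5.563/60 = 48.0927167
  hemisphere W, so the sign is −
Point 3:
  Lat: degrees = first 2 digits = 78, minutes = 5.25713; 78 + 5.25713/60 = 78.0876188
  N → positive
  λ: degrees = first 3 digits = 0, minutes = 49.4993; 0 + 49.4993/60 = 0.8249883
  E → positive
Point 4:
  φ: split at 2 digits → 06° and 38.0521′; 6 + 38.0521/60 = 6.6342017
  S ⇒ negate
  λ: degrees = first 3 digits = 101, minutes = 38.132; 101 + 38.132/60 = 101.6355333
  W ⇒ negate
Point 5:
  Latitude: split at 2 digits → 81° and 19.09′; 81 + 19.09/60 = 81.3181667
  S → negative
  Longitude: degrees = first 3 digits = 0, minutes = 21.76707; 0 + 21.76707/60 = 0.3627845
  W ⇒ negate
Point 6:
  Latitude: degrees = first 2 digits = 26, minutes = 8.7075; 26 + 8.7075/60 = 26.1451250
  S ⇒ negate
  λ: split at 3 digits → 105° and 55.0398′; 105 + 55.0398/60 = 105.9173300
  W → negative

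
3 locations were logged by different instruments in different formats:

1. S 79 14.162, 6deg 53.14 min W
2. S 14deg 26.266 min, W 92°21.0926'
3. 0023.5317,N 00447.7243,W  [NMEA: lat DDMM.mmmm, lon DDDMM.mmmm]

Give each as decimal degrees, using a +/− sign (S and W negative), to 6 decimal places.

Point 1:
  φ: 79 + 14.162/60 = 79.2360333
  S → negative
  Longitude: 53.14′ = 0.885667°; total 6.8856667
  W → negative
Point 2:
  Latitude: 26.266′ = 0.437767°; total 14.4377667
  S → negative
  λ: 92 + 21.0926/60 = 92.3515433
  W → negative
Point 3:
  Lat: split at 2 digits → 00° and 23.5317′; 0 + 23.5317/60 = 0.3921950
  N ⇒ keep positive
  λ: split at 3 digits → 004° and 47.7243′; 4 + 47.7243/60 = 4.7954050
  W → negative

1. -79.236033, -6.885667
2. -14.437767, -92.351543
3. 0.392195, -4.795405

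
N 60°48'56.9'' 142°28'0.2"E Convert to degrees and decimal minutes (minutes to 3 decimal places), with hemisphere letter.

φ: seconds/60 = 0.94833; minutes = 48 + 0.94833 = 48.94833
λ: seconds/60 = 0.00333; minutes = 28 + 0.00333 = 28.00333

60° 48.948′ N, 142° 28.003′ E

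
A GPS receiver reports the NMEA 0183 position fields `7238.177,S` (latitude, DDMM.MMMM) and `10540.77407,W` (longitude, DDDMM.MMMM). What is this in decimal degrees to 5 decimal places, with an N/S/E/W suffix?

Latitude: split at 2 digits → 72° and 38.177′; 72 + 38.177/60 = 72.636283
Longitude: degrees = first 3 digits = 105, minutes = 40.77407; 105 + 40.77407/60 = 105.679568

72.63628° S, 105.67957° W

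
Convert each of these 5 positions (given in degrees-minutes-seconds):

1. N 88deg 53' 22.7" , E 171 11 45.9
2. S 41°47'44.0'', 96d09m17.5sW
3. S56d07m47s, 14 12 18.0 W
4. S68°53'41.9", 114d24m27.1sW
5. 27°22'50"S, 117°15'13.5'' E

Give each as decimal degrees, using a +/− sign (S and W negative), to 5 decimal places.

Point 1:
  Lat: 88 + 53/60 + 22.7/3600 = 88.889639
  N ⇒ keep positive
  Lon: 171° + 11/60 + 45.9/3600 = 171 + 0.183333 + 0.012750 = 171.196083
  E → positive
Point 2:
  φ: 47′ + 44″ = 47.73333′; 41 + 47.73333/60 = 41.795556
  S → negative
  Longitude: 9′ + 17.5″ = 9.29167′; 96 + 9.29167/60 = 96.154861
  hemisphere W, so the sign is −
Point 3:
  Lat: 7′ + 47″ = 7.78333′; 56 + 7.78333/60 = 56.129722
  S → negative
  Longitude: 14 + 12/60 + 18/3600 = 14.205000
  W ⇒ negate
Point 4:
  φ: 68 + 53/60 + 41.9/3600 = 68.894972
  S → negative
  Longitude: 24′ + 27.1″ = 24.45167′; 114 + 24.45167/60 = 114.407528
  W ⇒ negate
Point 5:
  φ: 22′ + 50″ = 22.83333′; 27 + 22.83333/60 = 27.380556
  S ⇒ negate
  Longitude: 117 + 15/60 + 13.5/3600 = 117.253750
  E → positive

1. 88.88964, 171.19608
2. -41.79556, -96.15486
3. -56.12972, -14.20500
4. -68.89497, -114.40753
5. -27.38056, 117.25375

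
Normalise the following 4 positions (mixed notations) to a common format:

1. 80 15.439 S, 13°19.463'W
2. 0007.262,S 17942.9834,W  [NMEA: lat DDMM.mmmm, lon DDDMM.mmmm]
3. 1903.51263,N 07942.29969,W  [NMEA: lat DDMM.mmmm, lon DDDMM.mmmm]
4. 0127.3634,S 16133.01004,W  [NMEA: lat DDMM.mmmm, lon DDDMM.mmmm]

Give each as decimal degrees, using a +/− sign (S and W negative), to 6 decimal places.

1. -80.257317, -13.324383
2. -0.121033, -179.716390
3. 19.058544, -79.704995
4. -1.456057, -161.550167

Point 1:
  Latitude: 80 + 15.439/60 = 80.2573167
  S ⇒ negate
  Lon: 19.463′ = 0.324383°; total 13.3243833
  W → negative
Point 2:
  Lat: split at 2 digits → 00° and 7.262′; 0 + 7.262/60 = 0.1210333
  S → negative
  Lon: degrees = first 3 digits = 179, minutes = 42.9834; 179 + 42.9834/60 = 179.7163900
  W ⇒ negate
Point 3:
  φ: split at 2 digits → 19° and 3.51263′; 19 + 3.51263/60 = 19.0585438
  N ⇒ keep positive
  Longitude: degrees = first 3 digits = 79, minutes = 42.29969; 79 + 42.29969/60 = 79.7049948
  W ⇒ negate
Point 4:
  Lat: split at 2 digits → 01° and 27.3634′; 1 + 27.3634/60 = 1.4560567
  hemisphere S, so the sign is −
  Lon: degrees = first 3 digits = 161, minutes = 33.01004; 161 + 33.01004/60 = 161.5501673
  hemisphere W, so the sign is −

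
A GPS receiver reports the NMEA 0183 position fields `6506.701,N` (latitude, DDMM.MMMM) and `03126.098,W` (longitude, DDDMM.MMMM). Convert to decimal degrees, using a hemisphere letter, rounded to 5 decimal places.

φ: degrees = first 2 digits = 65, minutes = 6.701; 65 + 6.701/60 = 65.111683
λ: degrees = first 3 digits = 31, minutes = 26.098; 31 + 26.098/60 = 31.434967

65.11168° N, 31.43497° W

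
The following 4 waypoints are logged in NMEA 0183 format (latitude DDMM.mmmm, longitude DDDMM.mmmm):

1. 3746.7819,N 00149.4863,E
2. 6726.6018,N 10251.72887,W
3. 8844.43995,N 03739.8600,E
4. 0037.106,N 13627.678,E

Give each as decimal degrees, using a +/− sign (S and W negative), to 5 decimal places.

Point 1:
  Latitude: degrees = first 2 digits = 37, minutes = 46.7819; 37 + 46.7819/60 = 37.779698
  N → positive
  λ: degrees = first 3 digits = 1, minutes = 49.4863; 1 + 49.4863/60 = 1.824772
  E → positive
Point 2:
  Latitude: degrees = first 2 digits = 67, minutes = 26.6018; 67 + 26.6018/60 = 67.443363
  N → positive
  Longitude: degrees = first 3 digits = 102, minutes = 51.72887; 102 + 51.72887/60 = 102.862148
  hemisphere W, so the sign is −
Point 3:
  Latitude: split at 2 digits → 88° and 44.43995′; 88 + 44.43995/60 = 88.740666
  N ⇒ keep positive
  Lon: degrees = first 3 digits = 37, minutes = 39.86; 37 + 39.86/60 = 37.664333
  E → positive
Point 4:
  φ: degrees = first 2 digits = 0, minutes = 37.106; 0 + 37.106/60 = 0.618433
  N ⇒ keep positive
  λ: split at 3 digits → 136° and 27.678′; 136 + 27.678/60 = 136.461300
  E ⇒ keep positive

1. 37.77970, 1.82477
2. 67.44336, -102.86215
3. 88.74067, 37.66433
4. 0.61843, 136.46130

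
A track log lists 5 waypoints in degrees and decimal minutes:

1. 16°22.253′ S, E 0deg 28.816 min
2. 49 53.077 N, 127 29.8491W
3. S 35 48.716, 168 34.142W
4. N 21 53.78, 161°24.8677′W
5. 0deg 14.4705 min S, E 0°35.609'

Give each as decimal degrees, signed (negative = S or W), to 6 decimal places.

1. -16.370883, 0.480267
2. 49.884617, -127.497485
3. -35.811933, -168.569033
4. 21.896333, -161.414462
5. -0.241175, 0.593483

Point 1:
  Latitude: 22.253′ = 0.370883°; total 16.3708833
  S ⇒ negate
  λ: 0 + 28.816/60 = 0.4802667
  E → positive
Point 2:
  Latitude: 53.077′ = 0.884617°; total 49.8846167
  N → positive
  Lon: 127 + 29.8491/60 = 127.4974850
  hemisphere W, so the sign is −
Point 3:
  φ: 48.716′ = 0.811933°; total 35.8119333
  S ⇒ negate
  λ: 168 + 34.142/60 = 168.5690333
  W → negative
Point 4:
  φ: 53.78′ = 0.896333°; total 21.8963333
  N ⇒ keep positive
  λ: 161 + 24.8677/60 = 161.4144617
  W ⇒ negate
Point 5:
  φ: 0 + 14.4705/60 = 0.2411750
  S → negative
  Lon: 35.609′ = 0.593483°; total 0.5934833
  E ⇒ keep positive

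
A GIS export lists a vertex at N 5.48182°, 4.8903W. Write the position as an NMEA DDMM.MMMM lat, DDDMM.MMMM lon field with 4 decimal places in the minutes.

0528.9092,N / 00453.4180,W

Latitude: minutes = (5.481820 − 5) × 60 = 28.909200
Lon: fractional part 0.890300 → 53.418000 minutes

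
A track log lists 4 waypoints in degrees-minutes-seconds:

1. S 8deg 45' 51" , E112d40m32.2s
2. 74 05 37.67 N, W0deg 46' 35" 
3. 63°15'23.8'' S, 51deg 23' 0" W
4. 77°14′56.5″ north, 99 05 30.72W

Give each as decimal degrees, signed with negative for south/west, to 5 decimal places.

1. -8.76417, 112.67561
2. 74.09380, -0.77639
3. -63.25661, -51.38333
4. 77.24903, -99.09187

Point 1:
  Latitude: 45′ + 51″ = 45.85000′; 8 + 45.85000/60 = 8.764167
  hemisphere S, so the sign is −
  Longitude: 112° + 40/60 + 32.2/3600 = 112 + 0.666667 + 0.008944 = 112.675611
  E → positive
Point 2:
  φ: 74 + 5/60 + 37.67/3600 = 74.093797
  N ⇒ keep positive
  λ: 46′ + 35″ = 46.58333′; 0 + 46.58333/60 = 0.776389
  W → negative
Point 3:
  Latitude: 15′ + 23.8″ = 15.39667′; 63 + 15.39667/60 = 63.256611
  S ⇒ negate
  Longitude: 23′ + 0″ = 23.00000′; 51 + 23.00000/60 = 51.383333
  W ⇒ negate
Point 4:
  Latitude: 77 + 14/60 + 56.5/3600 = 77.249028
  N ⇒ keep positive
  Lon: 5′ + 30.72″ = 5.51200′; 99 + 5.51200/60 = 99.091867
  W ⇒ negate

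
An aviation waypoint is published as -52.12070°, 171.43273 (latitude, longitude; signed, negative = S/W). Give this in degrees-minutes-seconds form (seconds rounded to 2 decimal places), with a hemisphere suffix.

52°07′14.52″ S, 171°25′57.83″ E

Latitude is negative → S; |value| = 52.120700
φ: 0.120700 × 60 = 7.24200′ → 7′, remainder × 60 = 14.5200″
Longitude: 0.432730° → 25.96380′; 0.96380 × 60 = 57.8280″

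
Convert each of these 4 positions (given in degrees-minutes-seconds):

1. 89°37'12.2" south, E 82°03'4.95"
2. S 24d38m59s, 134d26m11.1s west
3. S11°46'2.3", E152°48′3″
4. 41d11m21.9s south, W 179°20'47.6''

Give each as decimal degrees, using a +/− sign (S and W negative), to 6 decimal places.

Point 1:
  φ: 37′ + 12.2″ = 37.20333′; 89 + 37.20333/60 = 89.6200556
  S ⇒ negate
  Longitude: 82 + 3/60 + 4.95/3600 = 82.0513750
  E ⇒ keep positive
Point 2:
  φ: 24° + 38/60 + 59/3600 = 24 + 0.633333 + 0.016389 = 24.6497222
  S → negative
  Lon: 134 + 26/60 + 11.1/3600 = 134.4364167
  hemisphere W, so the sign is −
Point 3:
  φ: 11° + 46/60 + 2.3/3600 = 11 + 0.766667 + 0.000639 = 11.7673056
  S → negative
  Longitude: 152° + 48/60 + 3/3600 = 152 + 0.800000 + 0.000833 = 152.8008333
  E ⇒ keep positive
Point 4:
  Lat: 11′ + 21.9″ = 11.36500′; 41 + 11.36500/60 = 41.1894167
  S → negative
  Longitude: 20′ + 47.6″ = 20.79333′; 179 + 20.79333/60 = 179.3465556
  W → negative

1. -89.620056, 82.051375
2. -24.649722, -134.436417
3. -11.767306, 152.800833
4. -41.189417, -179.346556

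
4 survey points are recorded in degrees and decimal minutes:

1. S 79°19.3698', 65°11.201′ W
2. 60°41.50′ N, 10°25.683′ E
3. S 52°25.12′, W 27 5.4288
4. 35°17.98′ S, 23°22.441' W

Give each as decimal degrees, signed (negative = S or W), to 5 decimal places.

Point 1:
  Latitude: 19.3698′ = 0.322830°; total 79.322830
  S → negative
  Lon: 11.201′ = 0.186683°; total 65.186683
  hemisphere W, so the sign is −
Point 2:
  Lat: 60 + 41.5/60 = 60.691667
  N → positive
  λ: 10 + 25.683/60 = 10.428050
  E ⇒ keep positive
Point 3:
  Lat: 25.12′ = 0.418667°; total 52.418667
  hemisphere S, so the sign is −
  Longitude: 5.4288′ = 0.090480°; total 27.090480
  W ⇒ negate
Point 4:
  Lat: 35 + 17.98/60 = 35.299667
  S → negative
  Lon: 23 + 22.441/60 = 23.374017
  W ⇒ negate

1. -79.32283, -65.18668
2. 60.69167, 10.42805
3. -52.41867, -27.09048
4. -35.29967, -23.37402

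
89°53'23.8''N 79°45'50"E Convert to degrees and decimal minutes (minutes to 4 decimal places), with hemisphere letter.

Latitude: 53 + 23.8/60 = 53.396667′
λ: seconds/60 = 0.83333; minutes = 45 + 0.83333 = 45.833333

89° 53.3967′ N, 79° 45.8333′ E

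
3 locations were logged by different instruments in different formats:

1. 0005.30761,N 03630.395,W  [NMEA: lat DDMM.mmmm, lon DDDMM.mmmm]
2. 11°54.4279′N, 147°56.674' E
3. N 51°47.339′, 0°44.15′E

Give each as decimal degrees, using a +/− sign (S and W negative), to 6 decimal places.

Point 1:
  Lat: split at 2 digits → 00° and 5.30761′; 0 + 5.30761/60 = 0.0884602
  N → positive
  λ: degrees = first 3 digits = 36, minutes = 30.395; 36 + 30.395/60 = 36.5065833
  hemisphere W, so the sign is −
Point 2:
  Latitude: 54.4279′ = 0.907132°; total 11.9071317
  N → positive
  Lon: 147 + 56.674/60 = 147.9445667
  E → positive
Point 3:
  φ: 47.339′ = 0.788983°; total 51.7889833
  N → positive
  Lon: 0 + 44.15/60 = 0.7358333
  E ⇒ keep positive

1. 0.088460, -36.506583
2. 11.907132, 147.944567
3. 51.788983, 0.735833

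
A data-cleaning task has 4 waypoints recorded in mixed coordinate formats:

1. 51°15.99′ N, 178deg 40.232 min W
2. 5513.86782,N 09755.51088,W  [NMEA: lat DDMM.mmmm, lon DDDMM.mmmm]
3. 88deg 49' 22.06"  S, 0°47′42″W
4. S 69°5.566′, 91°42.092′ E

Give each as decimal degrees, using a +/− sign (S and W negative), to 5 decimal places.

Point 1:
  Latitude: 51 + 15.99/60 = 51.266500
  N → positive
  λ: 178 + 40.232/60 = 178.670533
  hemisphere W, so the sign is −
Point 2:
  Latitude: split at 2 digits → 55° and 13.86782′; 55 + 13.86782/60 = 55.231130
  N → positive
  Lon: degrees = first 3 digits = 97, minutes = 55.51088; 97 + 55.51088/60 = 97.925181
  hemisphere W, so the sign is −
Point 3:
  φ: 88 + 49/60 + 22.06/3600 = 88.822794
  hemisphere S, so the sign is −
  Longitude: 0° + 47/60 + 42/3600 = 0 + 0.783333 + 0.011667 = 0.795000
  W ⇒ negate
Point 4:
  Latitude: 69 + 5.566/60 = 69.092767
  hemisphere S, so the sign is −
  Lon: 91 + 42.092/60 = 91.701533
  E ⇒ keep positive

1. 51.26650, -178.67053
2. 55.23113, -97.92518
3. -88.82279, -0.79500
4. -69.09277, 91.70153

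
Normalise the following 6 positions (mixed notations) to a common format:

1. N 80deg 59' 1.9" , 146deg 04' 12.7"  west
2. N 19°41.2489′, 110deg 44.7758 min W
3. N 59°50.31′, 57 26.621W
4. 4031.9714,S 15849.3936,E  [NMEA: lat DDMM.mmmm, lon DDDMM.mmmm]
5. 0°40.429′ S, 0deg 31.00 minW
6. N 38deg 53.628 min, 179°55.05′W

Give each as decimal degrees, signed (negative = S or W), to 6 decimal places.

1. 80.983861, -146.070194
2. 19.687482, -110.746263
3. 59.838500, -57.443683
4. -40.532857, 158.823227
5. -0.673817, -0.516667
6. 38.893800, -179.917500

Point 1:
  Latitude: 80° + 59/60 + 1.9/3600 = 80 + 0.983333 + 0.000528 = 80.9838611
  N → positive
  Lon: 4′ + 12.7″ = 4.21167′; 146 + 4.21167/60 = 146.0701944
  hemisphere W, so the sign is −
Point 2:
  Lat: 19 + 41.2489/60 = 19.6874817
  N ⇒ keep positive
  Longitude: 44.7758′ = 0.746263°; total 110.7462633
  hemisphere W, so the sign is −
Point 3:
  Latitude: 50.31′ = 0.838500°; total 59.8385000
  N → positive
  Lon: 26.621′ = 0.443683°; total 57.4436833
  hemisphere W, so the sign is −
Point 4:
  φ: split at 2 digits → 40° and 31.9714′; 40 + 31.9714/60 = 40.5328567
  S ⇒ negate
  Lon: split at 3 digits → 158° and 49.3936′; 158 + 49.3936/60 = 158.8232267
  E ⇒ keep positive
Point 5:
  Latitude: 40.429′ = 0.673817°; total 0.6738167
  hemisphere S, so the sign is −
  Lon: 0 + 31/60 = 0.5166667
  W → negative
Point 6:
  Lat: 38 + 53.628/60 = 38.8938000
  N → positive
  λ: 55.05′ = 0.917500°; total 179.9175000
  W ⇒ negate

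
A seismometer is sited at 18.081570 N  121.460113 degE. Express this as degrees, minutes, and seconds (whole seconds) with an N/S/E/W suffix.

18°04′54″ N, 121°27′36″ E

Latitude: 0.081570 × 60 = 4.89420′ → 4′, remainder × 60 = 53.65″
Longitude: whole degrees 121; 27.60678′ → 27′ and 36.41″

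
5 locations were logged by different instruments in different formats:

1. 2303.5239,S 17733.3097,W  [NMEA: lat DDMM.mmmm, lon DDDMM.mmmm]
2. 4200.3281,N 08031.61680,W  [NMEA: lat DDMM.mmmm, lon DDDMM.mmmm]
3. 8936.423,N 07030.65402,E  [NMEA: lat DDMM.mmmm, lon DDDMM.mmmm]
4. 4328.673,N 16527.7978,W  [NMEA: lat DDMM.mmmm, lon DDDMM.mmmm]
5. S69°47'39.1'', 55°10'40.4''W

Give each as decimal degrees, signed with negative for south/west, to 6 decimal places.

1. -23.058732, -177.555162
2. 42.005468, -80.526947
3. 89.607050, 70.510900
4. 43.477883, -165.463297
5. -69.794194, -55.177889

Point 1:
  Latitude: degrees = first 2 digits = 23, minutes = 3.5239; 23 + 3.5239/60 = 23.0587317
  S → negative
  Lon: degrees = first 3 digits = 177, minutes = 33.3097; 177 + 33.3097/60 = 177.5551617
  W → negative
Point 2:
  φ: split at 2 digits → 42° and 0.3281′; 42 + 0.3281/60 = 42.0054683
  N → positive
  λ: degrees = first 3 digits = 80, minutes = 31.6168; 80 + 31.6168/60 = 80.5269467
  W → negative
Point 3:
  Lat: degrees = first 2 digits = 89, minutes = 36.423; 89 + 36.423/60 = 89.6070500
  N ⇒ keep positive
  Longitude: split at 3 digits → 070° and 30.65402′; 70 + 30.65402/60 = 70.5109003
  E → positive
Point 4:
  Latitude: degrees = first 2 digits = 43, minutes = 28.673; 43 + 28.673/60 = 43.4778833
  N ⇒ keep positive
  Longitude: degrees = first 3 digits = 165, minutes = 27.7978; 165 + 27.7978/60 = 165.4632967
  W → negative
Point 5:
  Latitude: 69° + 47/60 + 39.1/3600 = 69 + 0.783333 + 0.010861 = 69.7941944
  S ⇒ negate
  Longitude: 55° + 10/60 + 40.4/3600 = 55 + 0.166667 + 0.011222 = 55.1778889
  W → negative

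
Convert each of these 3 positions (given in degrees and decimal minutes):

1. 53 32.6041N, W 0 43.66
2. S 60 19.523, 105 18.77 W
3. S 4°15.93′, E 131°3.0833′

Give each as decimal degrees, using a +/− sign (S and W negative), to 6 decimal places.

1. 53.543402, -0.727667
2. -60.325383, -105.312833
3. -4.265500, 131.051388

Point 1:
  φ: 53 + 32.6041/60 = 53.5434017
  N ⇒ keep positive
  λ: 0 + 43.66/60 = 0.7276667
  W ⇒ negate
Point 2:
  Latitude: 60 + 19.523/60 = 60.3253833
  S → negative
  Longitude: 18.77′ = 0.312833°; total 105.3128333
  W → negative
Point 3:
  Lat: 15.93′ = 0.265500°; total 4.2655000
  S ⇒ negate
  Lon: 131 + 3.0833/60 = 131.0513883
  E ⇒ keep positive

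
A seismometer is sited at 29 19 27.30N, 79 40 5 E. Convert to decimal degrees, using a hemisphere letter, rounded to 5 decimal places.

29.32425° N, 79.66806° E

Latitude: 29° + 19/60 + 27.3/3600 = 29 + 0.316667 + 0.007583 = 29.324250
λ: 79 + 40/60 + 5/3600 = 79.668056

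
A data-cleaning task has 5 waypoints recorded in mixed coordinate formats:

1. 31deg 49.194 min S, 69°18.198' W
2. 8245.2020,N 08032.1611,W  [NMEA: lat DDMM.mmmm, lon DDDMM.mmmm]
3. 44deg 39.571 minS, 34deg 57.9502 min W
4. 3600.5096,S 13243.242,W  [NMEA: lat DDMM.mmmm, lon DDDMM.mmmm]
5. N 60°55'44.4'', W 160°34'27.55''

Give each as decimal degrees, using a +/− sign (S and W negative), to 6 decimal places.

1. -31.819900, -69.303300
2. 82.753367, -80.536018
3. -44.659517, -34.965837
4. -36.008493, -132.720700
5. 60.929000, -160.574319

Point 1:
  φ: 31 + 49.194/60 = 31.8199000
  S → negative
  Longitude: 18.198′ = 0.303300°; total 69.3033000
  W → negative
Point 2:
  φ: degrees = first 2 digits = 82, minutes = 45.202; 82 + 45.202/60 = 82.7533667
  N ⇒ keep positive
  Lon: degrees = first 3 digits = 80, minutes = 32.1611; 80 + 32.1611/60 = 80.5360183
  W → negative
Point 3:
  Latitude: 39.571′ = 0.659517°; total 44.6595167
  hemisphere S, so the sign is −
  Lon: 34 + 57.9502/60 = 34.9658367
  W → negative
Point 4:
  φ: degrees = first 2 digits = 36, minutes = 0.5096; 36 + 0.5096/60 = 36.0084933
  S ⇒ negate
  λ: split at 3 digits → 132° and 43.242′; 132 + 43.242/60 = 132.7207000
  W → negative
Point 5:
  Lat: 60° + 55/60 + 44.4/3600 = 60 + 0.916667 + 0.012333 = 60.9290000
  N → positive
  Longitude: 160 + 34/60 + 27.55/3600 = 160.5743194
  W ⇒ negate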